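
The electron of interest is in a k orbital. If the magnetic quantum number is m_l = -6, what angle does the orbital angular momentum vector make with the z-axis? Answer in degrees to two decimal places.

A k state has l = 7.
|L| = √(l(l+1)) ℏ = 2√14 ℏ.
L_z = m_l ℏ = −6ℏ.
cos θ = L_z/|L| = -6/√56, so θ ≈ 143.30°.

θ ≈ 143.30°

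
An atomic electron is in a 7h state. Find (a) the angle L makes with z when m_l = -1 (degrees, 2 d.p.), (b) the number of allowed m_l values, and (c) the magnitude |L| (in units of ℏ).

θ(m_l=-1) ≈ 100.52°; 11 values; |L| = √30 ℏ ≈ 5.477ℏ

For 7h, l = 5.
For m_l = -1: cos θ = -1/√30, θ ≈ 100.52°.
There are 2l+1 = 11 values of m_l.
|L| = ℏ√(5·6) = √30 ℏ ≈ 5.477ℏ.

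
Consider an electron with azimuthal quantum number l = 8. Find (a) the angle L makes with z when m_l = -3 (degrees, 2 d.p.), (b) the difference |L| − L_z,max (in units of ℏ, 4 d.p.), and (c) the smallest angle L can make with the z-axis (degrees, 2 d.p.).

For m_l = -3: cos θ = -3/√72, θ ≈ 110.70°.
|L| − L_z,max = (6√2 − 8)ℏ ≈ 0.4853ℏ.
cos θ_min = 8/√72, so θ_min ≈ 19.47°.

θ(m_l=-3) ≈ 110.70°; |L|−L_z,max ≈ 0.4853ℏ; θ_min ≈ 19.47°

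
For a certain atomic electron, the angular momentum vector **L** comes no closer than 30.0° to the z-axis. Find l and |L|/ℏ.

At minimum angle, m_l = l, so cos θ = l/√(l(l+1)); cos²θ = l/(l+1) = 0.7500.
Thus l = 0.7500/(1 − 0.7500) ≈ 3.
Then |L| = ℏ√(3·4) = 2√3 ℏ.

l = 3, |L| = 2√3 ℏ ≈ 3.464ℏ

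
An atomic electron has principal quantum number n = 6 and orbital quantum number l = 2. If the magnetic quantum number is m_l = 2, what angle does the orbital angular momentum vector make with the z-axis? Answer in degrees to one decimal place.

|L| = ℏ√(l(l+1)) = √6 ℏ.
L_z = m_l ℏ = 2ℏ.
cos θ = L_z/|L| = 2/√6, so θ ≈ 35.3°.

θ ≈ 35.3°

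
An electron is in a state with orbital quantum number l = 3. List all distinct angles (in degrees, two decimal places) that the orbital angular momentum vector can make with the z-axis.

|L|² = l(l+1)ℏ² = 12ℏ², so |L| = 2√3 ℏ.
cos θ = m_l/√12 for each m_l ∈ {-3, -2, -1, 0, 1, 2, 3}.

θ ∈ {30.00°, 54.74°, 73.22°, 90.00°, 106.78°, 125.26°, 150.00°}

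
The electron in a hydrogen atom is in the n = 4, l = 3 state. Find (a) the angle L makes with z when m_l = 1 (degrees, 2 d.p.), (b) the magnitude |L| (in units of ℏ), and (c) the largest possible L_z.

For m_l = 1: cos θ = 1/√12, θ ≈ 73.22°.
|L| = ℏ√(3·4) = 2√3 ℏ ≈ 3.464ℏ.
L_z,max = lℏ = 3ℏ.

θ(m_l=1) ≈ 73.22°; |L| = 2√3 ℏ ≈ 3.464ℏ; L_z,max = 3ℏ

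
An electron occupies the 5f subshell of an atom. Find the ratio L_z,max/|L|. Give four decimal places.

For 5f, l = 3.
|L| = 2√3 ℏ ≈ 3.4641ℏ, while L_z,max = lℏ = 3ℏ.
L_z,max/|L| = 3/√12 = 0.8660.

L_z,max/|L| = 0.8660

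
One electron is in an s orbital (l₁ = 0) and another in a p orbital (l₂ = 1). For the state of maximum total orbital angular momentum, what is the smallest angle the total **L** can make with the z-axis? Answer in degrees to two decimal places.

Angular momentum addition gives L = |l₁ − l₂|, …, l₁ + l₂.
L ∈ {1}.
The maximum is L = 1, with |L_tot| = ℏ√(1·2) = √2 ℏ.
The minimum angle with z is arccos(1/√2) ≈ 45.00°.

θ_min ≈ 45.00°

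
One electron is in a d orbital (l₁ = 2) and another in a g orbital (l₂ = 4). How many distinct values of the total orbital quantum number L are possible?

By the triangle rule, |l₁ − l₂| ≤ L ≤ l₁ + l₂.
L ∈ {2, 3, 4, 5, 6}.
That is 5 values.

5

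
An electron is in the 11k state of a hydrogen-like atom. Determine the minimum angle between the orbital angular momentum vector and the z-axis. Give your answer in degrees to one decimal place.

θ_min ≈ 20.7°

The 11k subshell has l = 7.
|L| = √(l(l+1)) ℏ = 2√14 ℏ.
The smallest angle corresponds to the largest L_z, i.e. m_l = l = 7, giving L_z = 7ℏ.
cos θ_min = 7/√56, so θ_min ≈ 20.7°.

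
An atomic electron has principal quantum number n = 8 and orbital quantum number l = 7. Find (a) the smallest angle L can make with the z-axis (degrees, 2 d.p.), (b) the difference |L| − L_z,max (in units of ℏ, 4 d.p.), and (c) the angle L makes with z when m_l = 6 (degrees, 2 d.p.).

cos θ_min = 7/√56, so θ_min ≈ 20.70°.
|L| − L_z,max = (2√14 − 7)ℏ ≈ 0.4833ℏ.
For m_l = 6: cos θ = 6/√56, θ ≈ 36.70°.

θ_min ≈ 20.70°; |L|−L_z,max ≈ 0.4833ℏ; θ(m_l=6) ≈ 36.70°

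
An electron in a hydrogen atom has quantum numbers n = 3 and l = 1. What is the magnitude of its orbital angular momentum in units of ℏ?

|L| = ℏ√(l(l+1)) = ℏ√(1·2) = √2 ℏ

|L| = √2 ℏ ≈ 1.414ℏ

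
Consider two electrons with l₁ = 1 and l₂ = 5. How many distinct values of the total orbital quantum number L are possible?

3

By the triangle rule, |l₁ − l₂| ≤ L ≤ l₁ + l₂.
L ∈ {4, 5, 6}.
That is 3 values.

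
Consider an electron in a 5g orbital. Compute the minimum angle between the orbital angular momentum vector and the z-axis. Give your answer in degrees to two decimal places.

For 5g, l = 4.
|L|² = l(l+1)ℏ² = 20ℏ², so |L| = 2√5 ℏ.
The smallest angle corresponds to the largest L_z, i.e. m_l = l = 4, giving L_z = 4ℏ.
cos θ_min = 4/√20, so θ_min ≈ 26.57°.

θ_min ≈ 26.57°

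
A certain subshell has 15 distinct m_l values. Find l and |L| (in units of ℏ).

l = 7, |L| = 2√14 ℏ ≈ 7.483ℏ

Since there are 2l+1 = 15 values of m_l, l = 7.
Then |L| = √(l(l+1)) ℏ = 2√14 ℏ.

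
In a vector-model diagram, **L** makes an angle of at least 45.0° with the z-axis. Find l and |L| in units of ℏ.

l = 1, |L| = √2 ℏ ≈ 1.414ℏ

cos²θ_min = l/(l+1) = 0.5000.
Solving: l = 1.
Then |L| = ℏ√(1·2) = √2 ℏ.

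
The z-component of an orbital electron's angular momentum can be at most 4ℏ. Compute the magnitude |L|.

|L| = 2√5 ℏ ≈ 4.472ℏ

L_z,max = lℏ, so l = 4.
|L| = ℏ√(l(l+1)) = 2√5 ℏ.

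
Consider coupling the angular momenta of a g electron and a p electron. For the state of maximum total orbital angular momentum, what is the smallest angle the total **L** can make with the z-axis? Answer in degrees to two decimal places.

θ_min ≈ 24.09°

Angular momentum addition gives L = |l₁ − l₂|, …, l₁ + l₂.
Allowed values: L = 3, 4, 5.
The maximum is L = 5, with |L_tot| = ℏ√(5·6) = √30 ℏ.
The minimum angle with z is arccos(5/√30) ≈ 24.09°.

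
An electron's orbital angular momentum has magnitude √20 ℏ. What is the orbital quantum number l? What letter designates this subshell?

l = 4 (g orbital)

|L| = ℏ√(l(l+1)), so l(l+1) = 20.
l² + l − 20 = 0 ⇒ l = 4.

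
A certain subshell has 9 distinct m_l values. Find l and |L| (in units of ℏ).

l = 4, |L| = 2√5 ℏ ≈ 4.472ℏ

9 = 2l + 1, so l = (9−1)/2 = 4.
|L| = ℏ√(l(l+1)) = ℏ√(4·5) = 2√5 ℏ.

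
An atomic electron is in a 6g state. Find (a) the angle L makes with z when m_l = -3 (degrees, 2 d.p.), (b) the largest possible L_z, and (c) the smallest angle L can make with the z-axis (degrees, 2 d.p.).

θ(m_l=-3) ≈ 132.13°; L_z,max = 4ℏ; θ_min ≈ 26.57°

The 6g subshell has l = 4.
For m_l = -3: cos θ = -3/√20, θ ≈ 132.13°.
L_z,max = lℏ = 4ℏ.
cos θ_min = 4/√20, so θ_min ≈ 26.57°.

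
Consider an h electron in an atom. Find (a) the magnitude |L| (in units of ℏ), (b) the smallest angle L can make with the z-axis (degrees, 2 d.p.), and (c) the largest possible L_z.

H corresponds to l = 5.
|L| = ℏ√(5·6) = √30 ℏ ≈ 5.477ℏ.
cos θ_min = 5/√30, so θ_min ≈ 24.09°.
L_z,max = lℏ = 5ℏ.

|L| = √30 ℏ ≈ 5.477ℏ; θ_min ≈ 24.09°; L_z,max = 5ℏ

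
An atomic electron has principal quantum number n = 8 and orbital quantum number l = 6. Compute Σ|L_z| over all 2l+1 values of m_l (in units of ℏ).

The allowed m_l values are -6, -5, -4, -3, -2, -1, 0, 1, 2, 3, 4, 5, 6.
Σ|m_l| = 2·6(6+1)/2 = 42.

Σ|L_z| = 42 ℏ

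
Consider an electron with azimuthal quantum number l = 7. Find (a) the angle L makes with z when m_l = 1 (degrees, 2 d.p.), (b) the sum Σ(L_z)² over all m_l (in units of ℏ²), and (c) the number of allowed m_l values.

θ(m_l=1) ≈ 82.32°; Σ(L_z)² = 280 ℏ²; 15 values

For m_l = 1: cos θ = 1/√56, θ ≈ 82.32°.
Σ m_l² = 280, so Σ(L_z)² = 280 ℏ².
There are 2l+1 = 15 values of m_l.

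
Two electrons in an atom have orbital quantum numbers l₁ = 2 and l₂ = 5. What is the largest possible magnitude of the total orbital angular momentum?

L runs from |2 − 5| = 3 to 2 + 5 = 7.
L ∈ {3, 4, 5, 6, 7}.
The largest magnitude corresponds to L = 7: |L_tot| = ℏ√(7·8) = 2√14 ℏ.

|L_tot|_max = 2√14 ℏ ≈ 7.483ℏ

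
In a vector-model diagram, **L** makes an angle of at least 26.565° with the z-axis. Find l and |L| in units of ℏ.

l = 4, |L| = 2√5 ℏ ≈ 4.472ℏ

At minimum angle, m_l = l, so cos θ = l/√(l(l+1)); cos²θ = l/(l+1) = 0.8000.
Thus l = 0.8000/(1 − 0.8000) ≈ 4.
Then |L| = ℏ√(4·5) = 2√5 ℏ.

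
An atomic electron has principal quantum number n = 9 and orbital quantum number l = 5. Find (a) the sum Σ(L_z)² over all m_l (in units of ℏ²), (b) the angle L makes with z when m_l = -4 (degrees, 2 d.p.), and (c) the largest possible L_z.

Σ m_l² = 110, so Σ(L_z)² = 110 ℏ².
For m_l = -4: cos θ = -4/√30, θ ≈ 136.91°.
L_z,max = lℏ = 5ℏ.

Σ(L_z)² = 110 ℏ²; θ(m_l=-4) ≈ 136.91°; L_z,max = 5ℏ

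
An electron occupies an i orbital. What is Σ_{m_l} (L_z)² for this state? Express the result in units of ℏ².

Σ(L_z)² = 182 ℏ²

The letter i corresponds to l = 6.
m_l runs from −6 to 6, i.e. {-6, -5, -4, -3, -2, -1, 0, 1, 2, 3, 4, 5, 6}.
Summing m² from −6 to 6: Σ m_l² = 182.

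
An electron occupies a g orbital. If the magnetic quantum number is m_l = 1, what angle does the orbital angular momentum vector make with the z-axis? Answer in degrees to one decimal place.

G corresponds to l = 4.
|L| = √(l(l+1)) ℏ = 2√5 ℏ.
L_z = m_l ℏ = 1ℏ.
cos θ = L_z/|L| = 1/√20, so θ ≈ 77.1°.

θ ≈ 77.1°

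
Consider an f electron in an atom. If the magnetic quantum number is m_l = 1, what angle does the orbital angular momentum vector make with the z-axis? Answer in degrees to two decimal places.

F corresponds to l = 3.
|L| = ℏ√(l(l+1)) = 2√3 ℏ.
L_z = m_l ℏ = 1ℏ.
cos θ = L_z/|L| = 1/√12, so θ ≈ 73.22°.

θ ≈ 73.22°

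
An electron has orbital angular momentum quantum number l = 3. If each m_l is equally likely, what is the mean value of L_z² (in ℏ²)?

m_l ∈ {-3, -2, -1, 0, 1, 2, 3}.
⟨L_z²⟩ = ℏ²·l(l+1)/3 = 4ℏ².

⟨L_z²⟩ = 4 ℏ²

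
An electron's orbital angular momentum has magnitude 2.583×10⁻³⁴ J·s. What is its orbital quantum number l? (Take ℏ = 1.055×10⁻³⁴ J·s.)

l = 2

|L|/ℏ = (2.583×10⁻³⁴)/(1.055×10⁻³⁴) ≈ 2.448.
Set l(l+1) = 5.99; the integer solution is l = 2.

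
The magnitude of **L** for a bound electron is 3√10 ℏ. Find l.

l = 9

Since |L|² = l(l+1)ℏ², l(l+1) = 90.
Solving: l = 9.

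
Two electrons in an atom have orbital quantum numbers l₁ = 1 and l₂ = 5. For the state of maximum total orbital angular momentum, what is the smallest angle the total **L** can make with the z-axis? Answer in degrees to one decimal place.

Angular momentum addition gives L = |l₁ − l₂|, …, l₁ + l₂.
Allowed values: L = 4, 5, 6.
The maximum is L = 6, with |L_tot| = ℏ√(6·7) = √42 ℏ.
The minimum angle with z is arccos(6/√42) ≈ 22.2°.

θ_min ≈ 22.2°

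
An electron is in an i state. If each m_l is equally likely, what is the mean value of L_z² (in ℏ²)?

⟨L_z²⟩ = 14 ℏ²

An i state has l = 6.
The allowed m_l values are -6, -5, -4, -3, -2, -1, 0, 1, 2, 3, 4, 5, 6.
⟨L_z²⟩ = ℏ²·(Σ m_l²)/(2l+1) = ℏ²·182/13 = 14ℏ².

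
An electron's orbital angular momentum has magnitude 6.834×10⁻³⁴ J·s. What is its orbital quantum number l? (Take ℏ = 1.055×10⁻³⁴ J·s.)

l = 6

Dividing by ℏ: |L|/ℏ ≈ 6.478.
(|L|/ℏ)² = l(l+1) ≈ 41.96 ⇒ l = 6.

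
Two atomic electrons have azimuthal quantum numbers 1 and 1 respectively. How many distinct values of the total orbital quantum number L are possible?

3

Angular momentum addition gives L = |l₁ − l₂|, …, l₁ + l₂.
So L can be 0, 1, 2.
That is 3 values.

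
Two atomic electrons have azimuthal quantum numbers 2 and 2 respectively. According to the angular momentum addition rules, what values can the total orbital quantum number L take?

L = 0, 1, 2, 3, 4

Angular momentum addition gives L = |l₁ − l₂|, …, l₁ + l₂.
Allowed values: L = 0, 1, 2, 3, 4.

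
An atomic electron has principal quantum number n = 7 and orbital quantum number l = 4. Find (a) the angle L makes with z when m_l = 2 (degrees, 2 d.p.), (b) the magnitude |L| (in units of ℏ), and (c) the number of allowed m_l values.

For m_l = 2: cos θ = 2/√20, θ ≈ 63.43°.
|L| = ℏ√(4·5) = 2√5 ℏ ≈ 4.472ℏ.
There are 2l+1 = 9 values of m_l.

θ(m_l=2) ≈ 63.43°; |L| = 2√5 ℏ ≈ 4.472ℏ; 9 values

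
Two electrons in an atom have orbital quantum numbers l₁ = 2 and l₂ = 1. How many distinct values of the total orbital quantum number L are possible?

3

By the triangle rule, |l₁ − l₂| ≤ L ≤ l₁ + l₂.
So L can be 1, 2, 3.
That is 3 values.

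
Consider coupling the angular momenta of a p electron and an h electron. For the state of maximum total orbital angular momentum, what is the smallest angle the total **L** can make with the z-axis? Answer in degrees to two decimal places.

θ_min ≈ 22.21°

The total orbital quantum number L ranges from |l₁ − l₂| to l₁ + l₂ in integer steps.
Allowed values: L = 4, 5, 6.
The maximum is L = 6, with |L_tot| = ℏ√(6·7) = √42 ℏ.
The minimum angle with z is arccos(6/√42) ≈ 22.21°.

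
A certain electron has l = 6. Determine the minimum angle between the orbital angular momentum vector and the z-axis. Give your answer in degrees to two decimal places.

|L| = √(l(l+1)) ℏ = √42 ℏ.
The smallest angle corresponds to the largest L_z, i.e. m_l = l = 6, giving L_z = 6ℏ.
cos θ_min = 6/√42, so θ_min ≈ 22.21°.

θ_min ≈ 22.21°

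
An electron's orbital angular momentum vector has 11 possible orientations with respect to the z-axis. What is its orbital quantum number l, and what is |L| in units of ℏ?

Since there are 2l+1 = 11 values of m_l, l = 5.
|L| = ℏ√(l(l+1)) = ℏ√(5·6) = √30 ℏ.

l = 5, |L| = √30 ℏ ≈ 5.477ℏ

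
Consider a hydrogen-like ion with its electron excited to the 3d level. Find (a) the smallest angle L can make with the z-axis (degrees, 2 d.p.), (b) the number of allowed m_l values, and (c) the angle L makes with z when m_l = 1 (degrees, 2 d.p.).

θ_min ≈ 35.26°; 5 values; θ(m_l=1) ≈ 65.91°

The 3d level has l = 2.
cos θ_min = 2/√6, so θ_min ≈ 35.26°.
There are 2l+1 = 5 values of m_l.
For m_l = 1: cos θ = 1/√6, θ ≈ 65.91°.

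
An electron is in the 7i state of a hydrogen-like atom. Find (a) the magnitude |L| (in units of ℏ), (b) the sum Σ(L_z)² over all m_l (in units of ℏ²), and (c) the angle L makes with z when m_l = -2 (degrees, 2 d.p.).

|L| = √42 ℏ ≈ 6.481ℏ; Σ(L_z)² = 182 ℏ²; θ(m_l=-2) ≈ 107.98°

7i means n = 7, l = 6.
|L| = ℏ√(6·7) = √42 ℏ ≈ 6.481ℏ.
Σ m_l² = 182, so Σ(L_z)² = 182 ℏ².
For m_l = -2: cos θ = -2/√42, θ ≈ 107.98°.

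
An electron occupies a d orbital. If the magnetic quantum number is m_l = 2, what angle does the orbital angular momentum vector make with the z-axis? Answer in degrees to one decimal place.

θ ≈ 35.3°

A d state has l = 2.
|L|² = l(l+1)ℏ² = 6ℏ², so |L| = √6 ℏ.
L_z = m_l ℏ = 2ℏ.
cos θ = L_z/|L| = 2/√6, so θ ≈ 35.3°.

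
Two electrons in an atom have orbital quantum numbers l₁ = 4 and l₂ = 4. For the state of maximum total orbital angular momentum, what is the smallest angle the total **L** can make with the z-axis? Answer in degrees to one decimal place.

θ_min ≈ 19.5°

The total orbital quantum number L ranges from |l₁ − l₂| to l₁ + l₂ in integer steps.
L ∈ {0, 1, 2, 3, 4, 5, 6, 7, 8}.
The maximum is L = 8, with |L_tot| = ℏ√(8·9) = 6√2 ℏ.
The minimum angle with z is arccos(8/√72) ≈ 19.5°.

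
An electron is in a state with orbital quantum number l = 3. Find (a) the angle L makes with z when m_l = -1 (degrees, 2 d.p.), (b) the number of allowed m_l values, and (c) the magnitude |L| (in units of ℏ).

θ(m_l=-1) ≈ 106.78°; 7 values; |L| = 2√3 ℏ ≈ 3.464ℏ

For m_l = -1: cos θ = -1/√12, θ ≈ 106.78°.
There are 2l+1 = 7 values of m_l.
|L| = ℏ√(3·4) = 2√3 ℏ ≈ 3.464ℏ.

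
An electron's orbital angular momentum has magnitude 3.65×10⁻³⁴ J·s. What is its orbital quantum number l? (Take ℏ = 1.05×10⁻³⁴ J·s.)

In units of ℏ, |L| ≈ 3.476.
(|L|/ℏ)² = l(l+1) ≈ 12.08 ⇒ l = 3.

l = 3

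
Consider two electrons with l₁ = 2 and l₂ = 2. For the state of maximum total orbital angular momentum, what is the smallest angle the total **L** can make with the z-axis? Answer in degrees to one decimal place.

L runs from |2 − 2| = 0 to 2 + 2 = 4.
So L can be 0, 1, 2, 3, 4.
The maximum is L = 4, with |L_tot| = ℏ√(4·5) = 2√5 ℏ.
The minimum angle with z is arccos(4/√20) ≈ 26.6°.

θ_min ≈ 26.6°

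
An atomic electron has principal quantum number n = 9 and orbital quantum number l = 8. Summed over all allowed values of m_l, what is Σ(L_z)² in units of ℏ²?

Σ(L_z)² = 408 ℏ²

m_l ∈ {-8, -7, -6, -5, -4, -3, -2, -1, 0, 1, 2, 3, 4, 5, 6, 7, 8}.
Summing m² from −8 to 8: Σ m_l² = 408.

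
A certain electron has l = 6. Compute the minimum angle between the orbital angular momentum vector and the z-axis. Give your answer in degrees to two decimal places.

θ_min ≈ 22.21°

|L|² = l(l+1)ℏ² = 42ℏ², so |L| = √42 ℏ.
The smallest angle corresponds to the largest L_z, i.e. m_l = l = 6, giving L_z = 6ℏ.
cos θ_min = 6/√42, so θ_min ≈ 22.21°.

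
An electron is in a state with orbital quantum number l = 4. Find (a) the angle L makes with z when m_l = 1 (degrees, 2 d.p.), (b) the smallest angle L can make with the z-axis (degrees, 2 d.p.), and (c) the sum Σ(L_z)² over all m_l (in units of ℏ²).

θ(m_l=1) ≈ 77.08°; θ_min ≈ 26.57°; Σ(L_z)² = 60 ℏ²

For m_l = 1: cos θ = 1/√20, θ ≈ 77.08°.
cos θ_min = 4/√20, so θ_min ≈ 26.57°.
Σ m_l² = 60, so Σ(L_z)² = 60 ℏ².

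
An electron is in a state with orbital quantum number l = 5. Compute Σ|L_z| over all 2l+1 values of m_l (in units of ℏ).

m_l runs from −5 to 5, i.e. {-5, -4, -3, -2, -1, 0, 1, 2, 3, 4, 5}.
Σ|m_l| = 2(1+2+…+5) = 30.

Σ|L_z| = 30 ℏ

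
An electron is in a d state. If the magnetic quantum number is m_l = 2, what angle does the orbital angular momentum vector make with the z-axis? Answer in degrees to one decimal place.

θ ≈ 35.3°

For a d orbital, l = 2.
|L|² = l(l+1)ℏ² = 6ℏ², so |L| = √6 ℏ.
L_z = m_l ℏ = 2ℏ.
cos θ = L_z/|L| = 2/√6, so θ ≈ 35.3°.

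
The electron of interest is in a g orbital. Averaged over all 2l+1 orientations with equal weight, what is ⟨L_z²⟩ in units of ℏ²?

G corresponds to l = 4.
m_l runs from −4 to 4, i.e. {-4, -3, -2, -1, 0, 1, 2, 3, 4}.
⟨L_z²⟩ = ℏ²·(Σ m_l²)/(2l+1) = ℏ²·60/9 = 6.667ℏ².

⟨L_z²⟩ = 6.667 ℏ²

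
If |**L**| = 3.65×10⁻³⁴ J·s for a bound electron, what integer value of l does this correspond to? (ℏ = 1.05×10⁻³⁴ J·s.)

l = 3

Dividing by ℏ: |L|/ℏ ≈ 3.476.
l(l+1) ≈ 3.476² ≈ 12.08, so l = 3.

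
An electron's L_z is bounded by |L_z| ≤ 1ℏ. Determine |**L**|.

Since max m_l = l, l = 1.
|L| = √(l(l+1)) ℏ = √2 ℏ.

|L| = √2 ℏ ≈ 1.414ℏ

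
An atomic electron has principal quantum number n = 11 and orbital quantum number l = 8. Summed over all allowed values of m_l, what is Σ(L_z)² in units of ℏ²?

m_l ∈ {-8, -7, -6, -5, -4, -3, -2, -1, 0, 1, 2, 3, 4, 5, 6, 7, 8}.
Σ m_l² = l(l+1)(2l+1)/3 = 8·9·17/3 = 408.

Σ(L_z)² = 408 ℏ²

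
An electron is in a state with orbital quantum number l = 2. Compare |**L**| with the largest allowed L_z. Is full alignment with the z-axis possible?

No: L_z,max = 2ℏ < |L| = √6 ℏ ≈ 2.449ℏ

|L| = √6 ℏ ≈ 2.4495ℏ, while L_z,max = lℏ = 2ℏ.
Since |L| > L_z,max, the vector can never point exactly along z; the closest it comes is θ_min = arccos(2/√6) ≈ 35.3°.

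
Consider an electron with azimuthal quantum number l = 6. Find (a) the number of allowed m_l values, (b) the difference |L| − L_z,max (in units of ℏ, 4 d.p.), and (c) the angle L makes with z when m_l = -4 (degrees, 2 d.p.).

There are 2l+1 = 13 values of m_l.
|L| − L_z,max = (√42 − 6)ℏ ≈ 0.4807ℏ.
For m_l = -4: cos θ = -4/√42, θ ≈ 128.11°.

13 values; |L|−L_z,max ≈ 0.4807ℏ; θ(m_l=-4) ≈ 128.11°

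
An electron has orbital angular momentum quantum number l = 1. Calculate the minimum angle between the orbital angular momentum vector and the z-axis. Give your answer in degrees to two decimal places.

|L|² = l(l+1)ℏ² = 2ℏ², so |L| = √2 ℏ.
The smallest angle corresponds to the largest L_z, i.e. m_l = l = 1, giving L_z = 1ℏ.
cos θ_min = 1/√2, so θ_min ≈ 45.00°.

θ_min ≈ 45.00°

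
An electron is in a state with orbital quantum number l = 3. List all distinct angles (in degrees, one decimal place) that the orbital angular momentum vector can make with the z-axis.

|L| = √(l(l+1)) ℏ = 2√3 ℏ.
cos θ = m_l/√12 for each m_l ∈ {-3, -2, -1, 0, 1, 2, 3}.

θ ∈ {30.0°, 54.7°, 73.2°, 90.0°, 106.8°, 125.3°, 150.0°}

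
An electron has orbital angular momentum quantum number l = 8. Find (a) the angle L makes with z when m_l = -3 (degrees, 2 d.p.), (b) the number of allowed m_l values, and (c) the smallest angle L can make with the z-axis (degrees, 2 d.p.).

θ(m_l=-3) ≈ 110.70°; 17 values; θ_min ≈ 19.47°

For m_l = -3: cos θ = -3/√72, θ ≈ 110.70°.
There are 2l+1 = 17 values of m_l.
cos θ_min = 8/√72, so θ_min ≈ 19.47°.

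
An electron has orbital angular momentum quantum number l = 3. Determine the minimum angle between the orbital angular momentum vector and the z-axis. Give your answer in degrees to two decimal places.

θ_min ≈ 30.00°

|L| = ℏ√(l(l+1)) = 2√3 ℏ.
The smallest angle corresponds to the largest L_z, i.e. m_l = l = 3, giving L_z = 3ℏ.
cos θ_min = 3/√12, so θ_min ≈ 30.00°.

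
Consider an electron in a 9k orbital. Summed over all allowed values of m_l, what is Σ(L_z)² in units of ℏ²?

The 9k subshell has l = 7.
The allowed m_l values are -7, -6, -5, -4, -3, -2, -1, 0, 1, 2, 3, 4, 5, 6, 7.
Summing m² from −7 to 7: Σ m_l² = 280.

Σ(L_z)² = 280 ℏ²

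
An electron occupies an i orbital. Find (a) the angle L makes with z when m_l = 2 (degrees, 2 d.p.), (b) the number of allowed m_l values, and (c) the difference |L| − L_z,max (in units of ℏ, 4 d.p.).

An i state has l = 6.
For m_l = 2: cos θ = 2/√42, θ ≈ 72.02°.
There are 2l+1 = 13 values of m_l.
|L| − L_z,max = (√42 − 6)ℏ ≈ 0.4807ℏ.

θ(m_l=2) ≈ 72.02°; 13 values; |L|−L_z,max ≈ 0.4807ℏ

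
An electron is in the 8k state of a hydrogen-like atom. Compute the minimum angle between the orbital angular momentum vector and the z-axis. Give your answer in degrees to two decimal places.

θ_min ≈ 20.70°

The 8k subshell has l = 7.
|L|² = l(l+1)ℏ² = 56ℏ², so |L| = 2√14 ℏ.
The smallest angle corresponds to the largest L_z, i.e. m_l = l = 7, giving L_z = 7ℏ.
cos θ_min = 7/√56, so θ_min ≈ 20.70°.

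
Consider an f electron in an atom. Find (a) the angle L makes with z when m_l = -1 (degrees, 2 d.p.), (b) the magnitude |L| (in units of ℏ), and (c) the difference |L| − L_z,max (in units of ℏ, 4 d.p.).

θ(m_l=-1) ≈ 106.78°; |L| = 2√3 ℏ ≈ 3.464ℏ; |L|−L_z,max ≈ 0.4641ℏ

An f state has l = 3.
For m_l = -1: cos θ = -1/√12, θ ≈ 106.78°.
|L| = ℏ√(3·4) = 2√3 ℏ ≈ 3.464ℏ.
|L| − L_z,max = (2√3 − 3)ℏ ≈ 0.4641ℏ.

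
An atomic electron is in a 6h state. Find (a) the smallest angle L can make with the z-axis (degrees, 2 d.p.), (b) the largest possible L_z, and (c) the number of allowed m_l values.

6h means n = 6, l = 5.
cos θ_min = 5/√30, so θ_min ≈ 24.09°.
L_z,max = lℏ = 5ℏ.
There are 2l+1 = 11 values of m_l.

θ_min ≈ 24.09°; L_z,max = 5ℏ; 11 values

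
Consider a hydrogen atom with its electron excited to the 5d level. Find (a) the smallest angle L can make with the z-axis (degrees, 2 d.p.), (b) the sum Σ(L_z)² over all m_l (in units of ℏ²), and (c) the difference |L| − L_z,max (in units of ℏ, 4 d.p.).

The 5d level has l = 2.
cos θ_min = 2/√6, so θ_min ≈ 35.26°.
Σ m_l² = 10, so Σ(L_z)² = 10 ℏ².
|L| − L_z,max = (√6 − 2)ℏ ≈ 0.4495ℏ.

θ_min ≈ 35.26°; Σ(L_z)² = 10 ℏ²; |L|−L_z,max ≈ 0.4495ℏ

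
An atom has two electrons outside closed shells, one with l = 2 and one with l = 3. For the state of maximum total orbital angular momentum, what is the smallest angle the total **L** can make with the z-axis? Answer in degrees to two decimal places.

By the triangle rule, |l₁ − l₂| ≤ L ≤ l₁ + l₂.
So L can be 1, 2, 3, 4, 5.
The maximum is L = 5, with |L_tot| = ℏ√(5·6) = √30 ℏ.
The minimum angle with z is arccos(5/√30) ≈ 24.09°.

θ_min ≈ 24.09°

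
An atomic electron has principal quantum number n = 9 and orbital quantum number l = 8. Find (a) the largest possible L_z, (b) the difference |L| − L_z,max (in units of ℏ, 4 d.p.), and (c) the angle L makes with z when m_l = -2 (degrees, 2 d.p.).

L_z,max = lℏ = 8ℏ.
|L| − L_z,max = (6√2 − 8)ℏ ≈ 0.4853ℏ.
For m_l = -2: cos θ = -2/√72, θ ≈ 103.63°.

L_z,max = 8ℏ; |L|−L_z,max ≈ 0.4853ℏ; θ(m_l=-2) ≈ 103.63°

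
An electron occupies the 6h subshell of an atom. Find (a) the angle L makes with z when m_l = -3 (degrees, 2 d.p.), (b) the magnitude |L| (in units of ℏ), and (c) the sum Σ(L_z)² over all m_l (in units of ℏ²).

For 6h, l = 5.
For m_l = -3: cos θ = -3/√30, θ ≈ 123.21°.
|L| = ℏ√(5·6) = √30 ℏ ≈ 5.477ℏ.
Σ m_l² = 110, so Σ(L_z)² = 110 ℏ².

θ(m_l=-3) ≈ 123.21°; |L| = √30 ℏ ≈ 5.477ℏ; Σ(L_z)² = 110 ℏ²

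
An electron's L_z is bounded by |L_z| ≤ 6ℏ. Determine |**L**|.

The maximum L_z equals lℏ, giving l = 6.
Then |L| = ℏ√(6·7) = √42 ℏ.

|L| = √42 ℏ ≈ 6.481ℏ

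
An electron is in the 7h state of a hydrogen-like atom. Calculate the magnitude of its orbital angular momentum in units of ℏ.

7h means n = 7, l = 5.
|L| = ℏ√(l(l+1)) = ℏ√(5·6) = √30 ℏ

|L| = √30 ℏ ≈ 5.477ℏ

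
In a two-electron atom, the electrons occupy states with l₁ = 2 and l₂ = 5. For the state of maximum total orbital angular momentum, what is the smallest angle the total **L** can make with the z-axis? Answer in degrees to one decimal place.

θ_min ≈ 20.7°

By the triangle rule, |l₁ − l₂| ≤ L ≤ l₁ + l₂.
So L can be 3, 4, 5, 6, 7.
The maximum is L = 7, with |L_tot| = ℏ√(7·8) = 2√14 ℏ.
The minimum angle with z is arccos(7/√56) ≈ 20.7°.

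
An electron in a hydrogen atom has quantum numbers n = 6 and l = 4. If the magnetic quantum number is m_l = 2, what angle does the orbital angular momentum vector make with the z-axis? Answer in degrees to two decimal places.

|L| = √(l(l+1)) ℏ = 2√5 ℏ.
L_z = m_l ℏ = 2ℏ.
cos θ = L_z/|L| = 2/√20, so θ ≈ 63.43°.

θ ≈ 63.43°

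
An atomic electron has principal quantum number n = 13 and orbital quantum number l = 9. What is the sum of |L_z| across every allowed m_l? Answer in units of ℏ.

Σ|L_z| = 90 ℏ

m_l runs from −9 to 9, i.e. {-9, -8, -7, -6, -5, -4, -3, -2, -1, 0, 1, 2, 3, 4, 5, 6, 7, 8, 9}.
Σ|m_l| = 2(1+2+…+9) = 90.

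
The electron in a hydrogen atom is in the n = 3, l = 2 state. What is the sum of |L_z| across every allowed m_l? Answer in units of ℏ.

Σ|L_z| = 6 ℏ

m_l ∈ {-2, -1, 0, 1, 2}.
Σ|m_l| = 2·2(2+1)/2 = 6.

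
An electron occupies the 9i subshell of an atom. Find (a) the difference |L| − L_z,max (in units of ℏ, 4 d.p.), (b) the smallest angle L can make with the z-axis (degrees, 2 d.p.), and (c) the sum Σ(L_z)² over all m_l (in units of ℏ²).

|L|−L_z,max ≈ 0.4807ℏ; θ_min ≈ 22.21°; Σ(L_z)² = 182 ℏ²

9i means n = 9, l = 6.
|L| − L_z,max = (√42 − 6)ℏ ≈ 0.4807ℏ.
cos θ_min = 6/√42, so θ_min ≈ 22.21°.
Σ m_l² = 182, so Σ(L_z)² = 182 ℏ².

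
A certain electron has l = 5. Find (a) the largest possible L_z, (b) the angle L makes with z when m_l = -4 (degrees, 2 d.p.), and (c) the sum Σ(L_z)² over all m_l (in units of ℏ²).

L_z,max = lℏ = 5ℏ.
For m_l = -4: cos θ = -4/√30, θ ≈ 136.91°.
Σ m_l² = 110, so Σ(L_z)² = 110 ℏ².

L_z,max = 5ℏ; θ(m_l=-4) ≈ 136.91°; Σ(L_z)² = 110 ℏ²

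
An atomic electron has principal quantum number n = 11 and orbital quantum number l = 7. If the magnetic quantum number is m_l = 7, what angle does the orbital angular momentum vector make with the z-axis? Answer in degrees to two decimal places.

θ ≈ 20.70°

|L| = √(l(l+1)) ℏ = 2√14 ℏ.
L_z = m_l ℏ = 7ℏ.
cos θ = L_z/|L| = 7/√56, so θ ≈ 20.70°.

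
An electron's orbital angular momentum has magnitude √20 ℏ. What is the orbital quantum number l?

l = 4

Since |L|² = l(l+1)ℏ², l(l+1) = 20.
The positive root is l = 4.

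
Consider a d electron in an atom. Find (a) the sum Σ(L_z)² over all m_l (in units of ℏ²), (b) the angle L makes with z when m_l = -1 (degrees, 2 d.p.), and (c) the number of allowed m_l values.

Σ(L_z)² = 10 ℏ²; θ(m_l=-1) ≈ 114.09°; 5 values

The letter d corresponds to l = 2.
Σ m_l² = 10, so Σ(L_z)² = 10 ℏ².
For m_l = -1: cos θ = -1/√6, θ ≈ 114.09°.
There are 2l+1 = 5 values of m_l.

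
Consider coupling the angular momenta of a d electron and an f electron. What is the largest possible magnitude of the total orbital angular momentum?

The total orbital quantum number L ranges from |l₁ − l₂| to l₁ + l₂ in integer steps.
L ∈ {1, 2, 3, 4, 5}.
The largest magnitude corresponds to L = 5: |L_tot| = ℏ√(5·6) = √30 ℏ.

|L_tot|_max = √30 ℏ ≈ 5.477ℏ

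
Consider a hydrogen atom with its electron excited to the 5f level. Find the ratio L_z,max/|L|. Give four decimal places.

The 5f level has l = 3.
|L| = 2√3 ℏ ≈ 3.4641ℏ, while L_z,max = lℏ = 3ℏ.
L_z,max/|L| = 3/√12 = 0.8660.

L_z,max/|L| = 0.8660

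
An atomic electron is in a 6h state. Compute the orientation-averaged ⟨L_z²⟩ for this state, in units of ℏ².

⟨L_z²⟩ = 10 ℏ²

The 6h subshell has l = 5.
m_l runs from −5 to 5, i.e. {-5, -4, -3, -2, -1, 0, 1, 2, 3, 4, 5}.
Average of L_z² over 11 states: 110/11 ℏ² = 10 ℏ².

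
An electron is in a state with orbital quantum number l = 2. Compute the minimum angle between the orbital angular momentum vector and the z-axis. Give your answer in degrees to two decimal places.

θ_min ≈ 35.26°

|L| = ℏ√(l(l+1)) = √6 ℏ.
The smallest angle corresponds to the largest L_z, i.e. m_l = l = 2, giving L_z = 2ℏ.
cos θ_min = 2/√6, so θ_min ≈ 35.26°.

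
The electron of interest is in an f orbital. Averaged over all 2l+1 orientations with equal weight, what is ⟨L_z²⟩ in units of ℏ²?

For an f orbital, l = 3.
The allowed m_l values are -3, -2, -1, 0, 1, 2, 3.
⟨L_z²⟩ = ℏ²·l(l+1)/3 = 4ℏ².

⟨L_z²⟩ = 4 ℏ²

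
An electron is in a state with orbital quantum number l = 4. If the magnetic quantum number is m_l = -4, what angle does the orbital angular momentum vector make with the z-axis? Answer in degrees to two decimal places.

|L| = √(l(l+1)) ℏ = 2√5 ℏ.
L_z = m_l ℏ = −4ℏ.
cos θ = L_z/|L| = -4/√20, so θ ≈ 153.43°.

θ ≈ 153.43°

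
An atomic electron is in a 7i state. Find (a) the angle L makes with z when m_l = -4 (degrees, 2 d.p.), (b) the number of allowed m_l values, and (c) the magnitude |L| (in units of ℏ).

θ(m_l=-4) ≈ 128.11°; 13 values; |L| = √42 ℏ ≈ 6.481ℏ

For 7i, l = 6.
For m_l = -4: cos θ = -4/√42, θ ≈ 128.11°.
There are 2l+1 = 13 values of m_l.
|L| = ℏ√(6·7) = √42 ℏ ≈ 6.481ℏ.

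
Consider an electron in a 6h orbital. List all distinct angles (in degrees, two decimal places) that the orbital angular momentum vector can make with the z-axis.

θ ∈ {24.09°, 43.09°, 56.79°, 68.58°, 79.48°, 90.00°, 100.52°, 111.42°, 123.21°, 136.91°, 155.91°}

The 6h subshell has l = 5.
|L| = √(l(l+1)) ℏ = √30 ℏ.
cos θ = m_l/√30 for each m_l ∈ {-5, -4, -3, -2, -1, 0, 1, 2, 3, 4, 5}.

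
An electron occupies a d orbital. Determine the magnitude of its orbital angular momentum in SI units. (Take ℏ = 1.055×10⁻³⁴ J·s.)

For a d orbital, l = 2.
|L| = ℏ√(l(l+1)) = ℏ√(2·3) = √6 ℏ
Numerically, |L| = 2.449 × (1.055×10⁻³⁴ J·s) = 2.584×10⁻³⁴ J·s.

|L| = 2.584×10⁻³⁴ J·s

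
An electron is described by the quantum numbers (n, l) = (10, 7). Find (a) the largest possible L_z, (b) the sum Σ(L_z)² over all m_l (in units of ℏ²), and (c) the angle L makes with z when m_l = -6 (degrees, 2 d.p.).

L_z,max = lℏ = 7ℏ.
Σ m_l² = 280, so Σ(L_z)² = 280 ℏ².
For m_l = -6: cos θ = -6/√56, θ ≈ 143.30°.

L_z,max = 7ℏ; Σ(L_z)² = 280 ℏ²; θ(m_l=-6) ≈ 143.30°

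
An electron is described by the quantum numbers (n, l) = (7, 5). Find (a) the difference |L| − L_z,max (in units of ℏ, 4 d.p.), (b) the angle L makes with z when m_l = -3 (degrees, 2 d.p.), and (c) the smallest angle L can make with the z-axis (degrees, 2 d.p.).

|L| − L_z,max = (√30 − 5)ℏ ≈ 0.4772ℏ.
For m_l = -3: cos θ = -3/√30, θ ≈ 123.21°.
cos θ_min = 5/√30, so θ_min ≈ 24.09°.

|L|−L_z,max ≈ 0.4772ℏ; θ(m_l=-3) ≈ 123.21°; θ_min ≈ 24.09°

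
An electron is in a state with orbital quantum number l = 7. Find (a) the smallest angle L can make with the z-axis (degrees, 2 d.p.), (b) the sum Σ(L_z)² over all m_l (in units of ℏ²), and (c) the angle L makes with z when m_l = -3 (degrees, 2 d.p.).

cos θ_min = 7/√56, so θ_min ≈ 20.70°.
Σ m_l² = 280, so Σ(L_z)² = 280 ℏ².
For m_l = -3: cos θ = -3/√56, θ ≈ 113.63°.

θ_min ≈ 20.70°; Σ(L_z)² = 280 ℏ²; θ(m_l=-3) ≈ 113.63°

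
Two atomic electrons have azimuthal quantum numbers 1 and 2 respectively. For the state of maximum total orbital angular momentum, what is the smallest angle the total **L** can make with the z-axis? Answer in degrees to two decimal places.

θ_min ≈ 30.00°

L runs from |1 − 2| = 1 to 1 + 2 = 3.
L ∈ {1, 2, 3}.
The maximum is L = 3, with |L_tot| = ℏ√(3·4) = 2√3 ℏ.
The minimum angle with z is arccos(3/√12) ≈ 30.00°.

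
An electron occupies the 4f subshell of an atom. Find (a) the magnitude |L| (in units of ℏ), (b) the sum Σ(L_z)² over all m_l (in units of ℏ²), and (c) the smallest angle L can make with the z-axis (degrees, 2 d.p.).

|L| = 2√3 ℏ ≈ 3.464ℏ; Σ(L_z)² = 28 ℏ²; θ_min ≈ 30.00°

4f means n = 4, l = 3.
|L| = ℏ√(3·4) = 2√3 ℏ ≈ 3.464ℏ.
Σ m_l² = 28, so Σ(L_z)² = 28 ℏ².
cos θ_min = 3/√12, so θ_min ≈ 30.00°.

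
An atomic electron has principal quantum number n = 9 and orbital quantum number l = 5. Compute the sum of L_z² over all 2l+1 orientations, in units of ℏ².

Σ(L_z)² = 110 ℏ²

m_l runs from −5 to 5, i.e. {-5, -4, -3, -2, -1, 0, 1, 2, 3, 4, 5}.
Σ m_l² = l(l+1)(2l+1)/3 = 5·6·11/3 = 110.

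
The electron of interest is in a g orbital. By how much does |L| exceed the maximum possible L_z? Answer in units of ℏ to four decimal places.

|L| − L_z,max ≈ 0.4721ℏ

For a g orbital, l = 4.
|L| = 2√5 ℏ ≈ 4.4721ℏ, while L_z,max = lℏ = 4ℏ.
The difference is (2√5 − 4)ℏ ≈ 0.4721ℏ.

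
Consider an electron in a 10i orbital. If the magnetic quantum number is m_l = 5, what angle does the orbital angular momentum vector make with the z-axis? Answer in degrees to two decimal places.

θ ≈ 39.51°

The 10i subshell has l = 6.
|L|² = l(l+1)ℏ² = 42ℏ², so |L| = √42 ℏ.
L_z = m_l ℏ = 5ℏ.
cos θ = L_z/|L| = 5/√42, so θ ≈ 39.51°.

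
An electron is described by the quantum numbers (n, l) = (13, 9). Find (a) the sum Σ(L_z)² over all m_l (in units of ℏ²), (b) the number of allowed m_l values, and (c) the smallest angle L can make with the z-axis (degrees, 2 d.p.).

Σ(L_z)² = 570 ℏ²; 19 values; θ_min ≈ 18.43°

Σ m_l² = 570, so Σ(L_z)² = 570 ℏ².
There are 2l+1 = 19 values of m_l.
cos θ_min = 9/√90, so θ_min ≈ 18.43°.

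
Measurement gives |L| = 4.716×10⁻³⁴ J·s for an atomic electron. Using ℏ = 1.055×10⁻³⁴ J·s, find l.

l = 4

Dividing by ℏ: |L|/ℏ ≈ 4.470.
Set l(l+1) = 19.98; the integer solution is l = 4.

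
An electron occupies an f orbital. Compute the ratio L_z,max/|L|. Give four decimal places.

L_z,max/|L| = 0.8660

An f state has l = 3.
|L| = 2√3 ℏ ≈ 3.4641ℏ, while L_z,max = lℏ = 3ℏ.
L_z,max/|L| = 3/√12 = 0.8660.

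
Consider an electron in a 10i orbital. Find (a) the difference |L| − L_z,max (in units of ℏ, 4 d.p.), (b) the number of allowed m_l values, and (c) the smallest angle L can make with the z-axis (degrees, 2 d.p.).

10i means n = 10, l = 6.
|L| − L_z,max = (√42 − 6)ℏ ≈ 0.4807ℏ.
There are 2l+1 = 13 values of m_l.
cos θ_min = 6/√42, so θ_min ≈ 22.21°.

|L|−L_z,max ≈ 0.4807ℏ; 13 values; θ_min ≈ 22.21°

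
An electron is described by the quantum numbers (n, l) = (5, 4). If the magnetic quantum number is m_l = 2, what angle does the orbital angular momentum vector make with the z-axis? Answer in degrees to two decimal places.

θ ≈ 63.43°

|L| = ℏ√(l(l+1)) = 2√5 ℏ.
L_z = m_l ℏ = 2ℏ.
cos θ = L_z/|L| = 2/√20, so θ ≈ 63.43°.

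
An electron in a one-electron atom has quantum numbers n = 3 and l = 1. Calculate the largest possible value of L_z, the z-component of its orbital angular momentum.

L_z,max = 1ℏ

L_z = m_l ℏ with m_l ∈ {−1, …, 1}; the maximum is m_l = 1.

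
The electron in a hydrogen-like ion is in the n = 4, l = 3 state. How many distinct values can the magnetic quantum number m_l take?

The number of m_l values is 2l + 1 = 2·3 + 1 = 7.

7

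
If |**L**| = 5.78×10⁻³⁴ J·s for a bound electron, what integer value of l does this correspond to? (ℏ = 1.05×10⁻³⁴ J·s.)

In units of ℏ, |L| ≈ 5.505.
(|L|/ℏ)² = l(l+1) ≈ 30.30 ⇒ l = 5.

l = 5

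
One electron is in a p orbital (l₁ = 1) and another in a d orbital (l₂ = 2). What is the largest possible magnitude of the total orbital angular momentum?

L runs from |1 − 2| = 1 to 1 + 2 = 3.
Allowed values: L = 1, 2, 3.
The largest magnitude corresponds to L = 3: |L_tot| = ℏ√(3·4) = 2√3 ℏ.

|L_tot|_max = 2√3 ℏ ≈ 3.464ℏ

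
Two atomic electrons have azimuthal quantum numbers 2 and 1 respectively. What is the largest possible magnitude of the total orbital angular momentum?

Angular momentum addition gives L = |l₁ − l₂|, …, l₁ + l₂.
So L can be 1, 2, 3.
The largest magnitude corresponds to L = 3: |L_tot| = ℏ√(3·4) = 2√3 ℏ.

|L_tot|_max = 2√3 ℏ ≈ 3.464ℏ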